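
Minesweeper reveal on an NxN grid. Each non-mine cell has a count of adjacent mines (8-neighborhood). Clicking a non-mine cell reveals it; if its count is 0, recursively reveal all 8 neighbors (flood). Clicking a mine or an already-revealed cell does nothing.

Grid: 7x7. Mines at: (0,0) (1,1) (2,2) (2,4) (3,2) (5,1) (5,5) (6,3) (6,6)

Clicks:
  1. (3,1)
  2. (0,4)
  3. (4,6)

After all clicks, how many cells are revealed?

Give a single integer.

Answer: 17

Derivation:
Click 1 (3,1) count=2: revealed 1 new [(3,1)] -> total=1
Click 2 (0,4) count=0: revealed 16 new [(0,2) (0,3) (0,4) (0,5) (0,6) (1,2) (1,3) (1,4) (1,5) (1,6) (2,5) (2,6) (3,5) (3,6) (4,5) (4,6)] -> total=17
Click 3 (4,6) count=1: revealed 0 new [(none)] -> total=17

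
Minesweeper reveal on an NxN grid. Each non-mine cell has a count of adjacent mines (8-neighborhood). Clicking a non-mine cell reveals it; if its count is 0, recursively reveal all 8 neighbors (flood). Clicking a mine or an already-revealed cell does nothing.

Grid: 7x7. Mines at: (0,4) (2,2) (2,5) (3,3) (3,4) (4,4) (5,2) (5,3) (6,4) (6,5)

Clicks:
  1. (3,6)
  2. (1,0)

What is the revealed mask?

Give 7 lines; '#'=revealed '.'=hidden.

Answer: ####...
####...
##.....
##....#
##.....
##.....
##.....

Derivation:
Click 1 (3,6) count=1: revealed 1 new [(3,6)] -> total=1
Click 2 (1,0) count=0: revealed 18 new [(0,0) (0,1) (0,2) (0,3) (1,0) (1,1) (1,2) (1,3) (2,0) (2,1) (3,0) (3,1) (4,0) (4,1) (5,0) (5,1) (6,0) (6,1)] -> total=19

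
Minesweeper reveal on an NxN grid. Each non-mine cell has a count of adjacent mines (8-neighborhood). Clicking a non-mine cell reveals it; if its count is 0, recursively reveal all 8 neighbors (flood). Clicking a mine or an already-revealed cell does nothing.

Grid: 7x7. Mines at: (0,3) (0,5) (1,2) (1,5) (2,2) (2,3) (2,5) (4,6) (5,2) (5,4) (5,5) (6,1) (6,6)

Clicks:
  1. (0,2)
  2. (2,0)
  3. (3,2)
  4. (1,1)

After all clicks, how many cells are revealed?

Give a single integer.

Answer: 14

Derivation:
Click 1 (0,2) count=2: revealed 1 new [(0,2)] -> total=1
Click 2 (2,0) count=0: revealed 12 new [(0,0) (0,1) (1,0) (1,1) (2,0) (2,1) (3,0) (3,1) (4,0) (4,1) (5,0) (5,1)] -> total=13
Click 3 (3,2) count=2: revealed 1 new [(3,2)] -> total=14
Click 4 (1,1) count=2: revealed 0 new [(none)] -> total=14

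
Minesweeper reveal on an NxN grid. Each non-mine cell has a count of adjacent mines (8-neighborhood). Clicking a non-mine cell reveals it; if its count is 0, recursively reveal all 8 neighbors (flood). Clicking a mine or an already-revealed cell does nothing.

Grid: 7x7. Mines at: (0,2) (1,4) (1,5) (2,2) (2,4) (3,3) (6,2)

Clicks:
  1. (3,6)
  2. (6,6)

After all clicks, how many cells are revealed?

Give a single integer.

Click 1 (3,6) count=0: revealed 17 new [(2,5) (2,6) (3,4) (3,5) (3,6) (4,3) (4,4) (4,5) (4,6) (5,3) (5,4) (5,5) (5,6) (6,3) (6,4) (6,5) (6,6)] -> total=17
Click 2 (6,6) count=0: revealed 0 new [(none)] -> total=17

Answer: 17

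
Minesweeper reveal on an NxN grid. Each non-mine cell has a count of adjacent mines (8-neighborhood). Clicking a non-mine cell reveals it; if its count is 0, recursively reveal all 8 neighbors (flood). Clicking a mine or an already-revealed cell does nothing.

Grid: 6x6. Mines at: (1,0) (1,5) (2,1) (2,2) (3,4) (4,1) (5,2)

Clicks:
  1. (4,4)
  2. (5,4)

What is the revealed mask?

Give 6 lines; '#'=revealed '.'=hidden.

Click 1 (4,4) count=1: revealed 1 new [(4,4)] -> total=1
Click 2 (5,4) count=0: revealed 5 new [(4,3) (4,5) (5,3) (5,4) (5,5)] -> total=6

Answer: ......
......
......
......
...###
...###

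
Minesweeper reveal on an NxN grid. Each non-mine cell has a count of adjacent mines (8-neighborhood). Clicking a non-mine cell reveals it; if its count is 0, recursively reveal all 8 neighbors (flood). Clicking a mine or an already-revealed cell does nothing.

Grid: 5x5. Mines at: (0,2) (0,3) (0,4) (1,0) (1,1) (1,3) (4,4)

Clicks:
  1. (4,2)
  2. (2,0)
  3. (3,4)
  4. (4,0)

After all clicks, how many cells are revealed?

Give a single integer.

Click 1 (4,2) count=0: revealed 12 new [(2,0) (2,1) (2,2) (2,3) (3,0) (3,1) (3,2) (3,3) (4,0) (4,1) (4,2) (4,3)] -> total=12
Click 2 (2,0) count=2: revealed 0 new [(none)] -> total=12
Click 3 (3,4) count=1: revealed 1 new [(3,4)] -> total=13
Click 4 (4,0) count=0: revealed 0 new [(none)] -> total=13

Answer: 13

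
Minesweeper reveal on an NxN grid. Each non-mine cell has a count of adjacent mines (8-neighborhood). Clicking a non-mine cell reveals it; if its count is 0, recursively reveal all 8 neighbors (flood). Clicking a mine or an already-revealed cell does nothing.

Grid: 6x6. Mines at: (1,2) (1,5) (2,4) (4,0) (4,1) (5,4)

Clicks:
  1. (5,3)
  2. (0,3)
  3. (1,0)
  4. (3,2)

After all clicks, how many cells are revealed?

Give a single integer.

Answer: 11

Derivation:
Click 1 (5,3) count=1: revealed 1 new [(5,3)] -> total=1
Click 2 (0,3) count=1: revealed 1 new [(0,3)] -> total=2
Click 3 (1,0) count=0: revealed 8 new [(0,0) (0,1) (1,0) (1,1) (2,0) (2,1) (3,0) (3,1)] -> total=10
Click 4 (3,2) count=1: revealed 1 new [(3,2)] -> total=11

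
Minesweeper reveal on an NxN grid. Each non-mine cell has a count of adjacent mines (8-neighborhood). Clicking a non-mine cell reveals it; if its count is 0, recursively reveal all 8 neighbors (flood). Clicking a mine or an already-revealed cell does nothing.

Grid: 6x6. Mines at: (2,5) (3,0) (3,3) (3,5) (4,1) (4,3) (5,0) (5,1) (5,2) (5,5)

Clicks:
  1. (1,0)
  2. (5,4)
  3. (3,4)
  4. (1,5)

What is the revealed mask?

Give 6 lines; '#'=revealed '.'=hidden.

Answer: ######
######
#####.
....#.
......
....#.

Derivation:
Click 1 (1,0) count=0: revealed 17 new [(0,0) (0,1) (0,2) (0,3) (0,4) (0,5) (1,0) (1,1) (1,2) (1,3) (1,4) (1,5) (2,0) (2,1) (2,2) (2,3) (2,4)] -> total=17
Click 2 (5,4) count=2: revealed 1 new [(5,4)] -> total=18
Click 3 (3,4) count=4: revealed 1 new [(3,4)] -> total=19
Click 4 (1,5) count=1: revealed 0 new [(none)] -> total=19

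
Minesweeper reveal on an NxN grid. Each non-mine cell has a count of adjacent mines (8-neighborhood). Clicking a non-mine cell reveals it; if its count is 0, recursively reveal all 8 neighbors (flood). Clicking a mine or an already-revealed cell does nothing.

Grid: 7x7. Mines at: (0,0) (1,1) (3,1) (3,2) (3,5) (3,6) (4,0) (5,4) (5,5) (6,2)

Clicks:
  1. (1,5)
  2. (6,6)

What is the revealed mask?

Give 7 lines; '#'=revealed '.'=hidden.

Click 1 (1,5) count=0: revealed 15 new [(0,2) (0,3) (0,4) (0,5) (0,6) (1,2) (1,3) (1,4) (1,5) (1,6) (2,2) (2,3) (2,4) (2,5) (2,6)] -> total=15
Click 2 (6,6) count=1: revealed 1 new [(6,6)] -> total=16

Answer: ..#####
..#####
..#####
.......
.......
.......
......#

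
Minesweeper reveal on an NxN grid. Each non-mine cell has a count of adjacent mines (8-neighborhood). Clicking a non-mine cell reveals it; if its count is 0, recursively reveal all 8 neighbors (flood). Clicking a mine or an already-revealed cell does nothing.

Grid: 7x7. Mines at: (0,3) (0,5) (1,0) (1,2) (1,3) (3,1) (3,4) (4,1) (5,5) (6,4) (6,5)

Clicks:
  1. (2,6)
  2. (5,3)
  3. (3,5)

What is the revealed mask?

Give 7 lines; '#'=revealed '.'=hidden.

Click 1 (2,6) count=0: revealed 8 new [(1,5) (1,6) (2,5) (2,6) (3,5) (3,6) (4,5) (4,6)] -> total=8
Click 2 (5,3) count=1: revealed 1 new [(5,3)] -> total=9
Click 3 (3,5) count=1: revealed 0 new [(none)] -> total=9

Answer: .......
.....##
.....##
.....##
.....##
...#...
.......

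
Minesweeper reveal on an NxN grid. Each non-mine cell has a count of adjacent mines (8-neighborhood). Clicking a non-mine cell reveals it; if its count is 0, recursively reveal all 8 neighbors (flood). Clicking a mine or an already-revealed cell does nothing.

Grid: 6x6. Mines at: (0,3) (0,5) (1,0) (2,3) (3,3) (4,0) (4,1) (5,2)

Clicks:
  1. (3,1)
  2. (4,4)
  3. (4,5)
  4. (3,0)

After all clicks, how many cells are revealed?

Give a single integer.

Answer: 14

Derivation:
Click 1 (3,1) count=2: revealed 1 new [(3,1)] -> total=1
Click 2 (4,4) count=1: revealed 1 new [(4,4)] -> total=2
Click 3 (4,5) count=0: revealed 11 new [(1,4) (1,5) (2,4) (2,5) (3,4) (3,5) (4,3) (4,5) (5,3) (5,4) (5,5)] -> total=13
Click 4 (3,0) count=2: revealed 1 new [(3,0)] -> total=14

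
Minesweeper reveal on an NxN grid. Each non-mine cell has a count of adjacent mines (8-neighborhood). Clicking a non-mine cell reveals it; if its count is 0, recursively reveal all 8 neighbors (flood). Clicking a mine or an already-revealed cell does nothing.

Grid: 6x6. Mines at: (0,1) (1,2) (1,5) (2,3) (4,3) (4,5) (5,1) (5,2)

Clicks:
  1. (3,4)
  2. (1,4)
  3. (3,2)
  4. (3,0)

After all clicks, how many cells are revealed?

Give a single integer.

Answer: 13

Derivation:
Click 1 (3,4) count=3: revealed 1 new [(3,4)] -> total=1
Click 2 (1,4) count=2: revealed 1 new [(1,4)] -> total=2
Click 3 (3,2) count=2: revealed 1 new [(3,2)] -> total=3
Click 4 (3,0) count=0: revealed 10 new [(1,0) (1,1) (2,0) (2,1) (2,2) (3,0) (3,1) (4,0) (4,1) (4,2)] -> total=13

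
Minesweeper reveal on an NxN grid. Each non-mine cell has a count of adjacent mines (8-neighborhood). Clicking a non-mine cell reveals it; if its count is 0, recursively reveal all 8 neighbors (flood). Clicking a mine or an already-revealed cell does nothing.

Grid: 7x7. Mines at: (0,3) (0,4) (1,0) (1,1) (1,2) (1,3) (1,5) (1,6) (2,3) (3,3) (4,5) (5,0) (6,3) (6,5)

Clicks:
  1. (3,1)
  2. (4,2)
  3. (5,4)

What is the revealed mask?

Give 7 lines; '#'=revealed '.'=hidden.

Answer: .......
.......
###....
###....
###....
....#..
.......

Derivation:
Click 1 (3,1) count=0: revealed 9 new [(2,0) (2,1) (2,2) (3,0) (3,1) (3,2) (4,0) (4,1) (4,2)] -> total=9
Click 2 (4,2) count=1: revealed 0 new [(none)] -> total=9
Click 3 (5,4) count=3: revealed 1 new [(5,4)] -> total=10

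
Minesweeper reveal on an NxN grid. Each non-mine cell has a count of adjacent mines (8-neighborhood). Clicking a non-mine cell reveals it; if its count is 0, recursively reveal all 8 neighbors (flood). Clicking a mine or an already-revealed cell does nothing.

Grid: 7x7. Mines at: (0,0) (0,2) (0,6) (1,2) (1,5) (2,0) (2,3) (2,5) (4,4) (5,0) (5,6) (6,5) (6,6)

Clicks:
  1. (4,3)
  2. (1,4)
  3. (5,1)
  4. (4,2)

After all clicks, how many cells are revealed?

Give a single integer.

Click 1 (4,3) count=1: revealed 1 new [(4,3)] -> total=1
Click 2 (1,4) count=3: revealed 1 new [(1,4)] -> total=2
Click 3 (5,1) count=1: revealed 1 new [(5,1)] -> total=3
Click 4 (4,2) count=0: revealed 12 new [(3,1) (3,2) (3,3) (4,1) (4,2) (5,2) (5,3) (5,4) (6,1) (6,2) (6,3) (6,4)] -> total=15

Answer: 15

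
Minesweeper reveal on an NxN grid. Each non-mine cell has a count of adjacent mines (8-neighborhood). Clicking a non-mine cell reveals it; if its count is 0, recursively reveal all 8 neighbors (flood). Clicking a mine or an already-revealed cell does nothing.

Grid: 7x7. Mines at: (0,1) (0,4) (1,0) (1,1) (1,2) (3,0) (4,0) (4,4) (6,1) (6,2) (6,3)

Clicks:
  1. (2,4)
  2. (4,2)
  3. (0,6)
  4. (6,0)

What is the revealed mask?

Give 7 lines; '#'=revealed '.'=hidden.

Answer: .....##
...####
.######
.######
.###.##
.######
#...###

Derivation:
Click 1 (2,4) count=0: revealed 22 new [(0,5) (0,6) (1,3) (1,4) (1,5) (1,6) (2,3) (2,4) (2,5) (2,6) (3,3) (3,4) (3,5) (3,6) (4,5) (4,6) (5,4) (5,5) (5,6) (6,4) (6,5) (6,6)] -> total=22
Click 2 (4,2) count=0: revealed 10 new [(2,1) (2,2) (3,1) (3,2) (4,1) (4,2) (4,3) (5,1) (5,2) (5,3)] -> total=32
Click 3 (0,6) count=0: revealed 0 new [(none)] -> total=32
Click 4 (6,0) count=1: revealed 1 new [(6,0)] -> total=33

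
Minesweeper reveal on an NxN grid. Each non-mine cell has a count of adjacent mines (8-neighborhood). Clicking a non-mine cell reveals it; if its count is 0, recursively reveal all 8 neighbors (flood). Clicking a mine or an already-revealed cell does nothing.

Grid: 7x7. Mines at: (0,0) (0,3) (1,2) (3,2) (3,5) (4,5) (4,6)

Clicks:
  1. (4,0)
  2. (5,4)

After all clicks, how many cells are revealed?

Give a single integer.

Click 1 (4,0) count=0: revealed 25 new [(1,0) (1,1) (2,0) (2,1) (3,0) (3,1) (4,0) (4,1) (4,2) (4,3) (4,4) (5,0) (5,1) (5,2) (5,3) (5,4) (5,5) (5,6) (6,0) (6,1) (6,2) (6,3) (6,4) (6,5) (6,6)] -> total=25
Click 2 (5,4) count=1: revealed 0 new [(none)] -> total=25

Answer: 25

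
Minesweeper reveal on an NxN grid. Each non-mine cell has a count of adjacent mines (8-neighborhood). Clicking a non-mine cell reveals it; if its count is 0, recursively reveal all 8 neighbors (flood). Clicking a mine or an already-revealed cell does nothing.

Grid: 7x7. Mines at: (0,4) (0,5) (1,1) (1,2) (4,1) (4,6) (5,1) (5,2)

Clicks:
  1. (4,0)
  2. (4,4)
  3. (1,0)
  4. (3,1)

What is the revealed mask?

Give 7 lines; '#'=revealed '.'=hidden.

Click 1 (4,0) count=2: revealed 1 new [(4,0)] -> total=1
Click 2 (4,4) count=0: revealed 26 new [(1,3) (1,4) (1,5) (1,6) (2,2) (2,3) (2,4) (2,5) (2,6) (3,2) (3,3) (3,4) (3,5) (3,6) (4,2) (4,3) (4,4) (4,5) (5,3) (5,4) (5,5) (5,6) (6,3) (6,4) (6,5) (6,6)] -> total=27
Click 3 (1,0) count=1: revealed 1 new [(1,0)] -> total=28
Click 4 (3,1) count=1: revealed 1 new [(3,1)] -> total=29

Answer: .......
#..####
..#####
.######
#.####.
...####
...####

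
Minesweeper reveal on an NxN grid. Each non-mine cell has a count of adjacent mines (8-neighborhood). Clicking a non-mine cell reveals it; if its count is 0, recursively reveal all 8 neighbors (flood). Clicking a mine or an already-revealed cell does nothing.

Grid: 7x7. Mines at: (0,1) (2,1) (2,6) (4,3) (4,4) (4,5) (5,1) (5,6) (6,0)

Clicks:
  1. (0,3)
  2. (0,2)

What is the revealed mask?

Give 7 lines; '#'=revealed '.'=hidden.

Click 1 (0,3) count=0: revealed 18 new [(0,2) (0,3) (0,4) (0,5) (0,6) (1,2) (1,3) (1,4) (1,5) (1,6) (2,2) (2,3) (2,4) (2,5) (3,2) (3,3) (3,4) (3,5)] -> total=18
Click 2 (0,2) count=1: revealed 0 new [(none)] -> total=18

Answer: ..#####
..#####
..####.
..####.
.......
.......
.......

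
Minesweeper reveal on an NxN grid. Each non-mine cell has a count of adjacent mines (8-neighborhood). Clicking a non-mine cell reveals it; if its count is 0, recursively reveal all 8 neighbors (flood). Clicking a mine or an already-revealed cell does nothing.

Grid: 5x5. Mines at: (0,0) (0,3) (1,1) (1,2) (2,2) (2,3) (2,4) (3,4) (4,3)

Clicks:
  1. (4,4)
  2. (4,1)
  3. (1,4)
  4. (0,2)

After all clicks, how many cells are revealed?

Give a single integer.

Answer: 11

Derivation:
Click 1 (4,4) count=2: revealed 1 new [(4,4)] -> total=1
Click 2 (4,1) count=0: revealed 8 new [(2,0) (2,1) (3,0) (3,1) (3,2) (4,0) (4,1) (4,2)] -> total=9
Click 3 (1,4) count=3: revealed 1 new [(1,4)] -> total=10
Click 4 (0,2) count=3: revealed 1 new [(0,2)] -> total=11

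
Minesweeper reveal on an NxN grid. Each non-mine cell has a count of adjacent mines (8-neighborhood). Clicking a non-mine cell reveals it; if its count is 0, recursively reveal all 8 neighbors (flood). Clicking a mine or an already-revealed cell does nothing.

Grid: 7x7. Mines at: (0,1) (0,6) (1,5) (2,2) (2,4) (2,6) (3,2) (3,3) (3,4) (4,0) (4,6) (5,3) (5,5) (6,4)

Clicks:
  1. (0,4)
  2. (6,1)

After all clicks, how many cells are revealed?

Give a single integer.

Answer: 7

Derivation:
Click 1 (0,4) count=1: revealed 1 new [(0,4)] -> total=1
Click 2 (6,1) count=0: revealed 6 new [(5,0) (5,1) (5,2) (6,0) (6,1) (6,2)] -> total=7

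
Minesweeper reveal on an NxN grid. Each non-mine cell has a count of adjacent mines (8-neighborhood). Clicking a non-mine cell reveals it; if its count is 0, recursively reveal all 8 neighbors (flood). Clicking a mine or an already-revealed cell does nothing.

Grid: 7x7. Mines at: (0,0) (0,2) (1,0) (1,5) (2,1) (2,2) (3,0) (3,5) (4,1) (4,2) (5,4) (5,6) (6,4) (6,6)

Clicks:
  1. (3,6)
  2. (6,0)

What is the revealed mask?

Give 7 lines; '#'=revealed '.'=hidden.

Click 1 (3,6) count=1: revealed 1 new [(3,6)] -> total=1
Click 2 (6,0) count=0: revealed 8 new [(5,0) (5,1) (5,2) (5,3) (6,0) (6,1) (6,2) (6,3)] -> total=9

Answer: .......
.......
.......
......#
.......
####...
####...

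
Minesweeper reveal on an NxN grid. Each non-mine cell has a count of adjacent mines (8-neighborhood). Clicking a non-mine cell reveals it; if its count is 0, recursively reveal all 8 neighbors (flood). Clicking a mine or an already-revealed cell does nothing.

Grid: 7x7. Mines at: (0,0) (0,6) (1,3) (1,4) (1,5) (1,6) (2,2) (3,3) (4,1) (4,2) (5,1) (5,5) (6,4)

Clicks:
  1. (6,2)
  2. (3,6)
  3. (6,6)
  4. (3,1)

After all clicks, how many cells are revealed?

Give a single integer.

Click 1 (6,2) count=1: revealed 1 new [(6,2)] -> total=1
Click 2 (3,6) count=0: revealed 9 new [(2,4) (2,5) (2,6) (3,4) (3,5) (3,6) (4,4) (4,5) (4,6)] -> total=10
Click 3 (6,6) count=1: revealed 1 new [(6,6)] -> total=11
Click 4 (3,1) count=3: revealed 1 new [(3,1)] -> total=12

Answer: 12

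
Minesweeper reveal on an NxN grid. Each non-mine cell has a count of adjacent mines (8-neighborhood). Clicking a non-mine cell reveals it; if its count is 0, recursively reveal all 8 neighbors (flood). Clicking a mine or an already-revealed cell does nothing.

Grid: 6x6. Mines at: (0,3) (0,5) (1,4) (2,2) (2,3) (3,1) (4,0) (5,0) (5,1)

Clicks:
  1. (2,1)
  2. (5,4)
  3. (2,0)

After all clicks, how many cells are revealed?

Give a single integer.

Click 1 (2,1) count=2: revealed 1 new [(2,1)] -> total=1
Click 2 (5,4) count=0: revealed 14 new [(2,4) (2,5) (3,2) (3,3) (3,4) (3,5) (4,2) (4,3) (4,4) (4,5) (5,2) (5,3) (5,4) (5,5)] -> total=15
Click 3 (2,0) count=1: revealed 1 new [(2,0)] -> total=16

Answer: 16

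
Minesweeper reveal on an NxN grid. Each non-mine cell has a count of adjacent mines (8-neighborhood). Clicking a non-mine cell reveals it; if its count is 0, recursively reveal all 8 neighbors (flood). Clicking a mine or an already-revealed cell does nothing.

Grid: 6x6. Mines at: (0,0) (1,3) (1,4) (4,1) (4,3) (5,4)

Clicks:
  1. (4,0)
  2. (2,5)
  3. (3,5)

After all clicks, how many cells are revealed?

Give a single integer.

Click 1 (4,0) count=1: revealed 1 new [(4,0)] -> total=1
Click 2 (2,5) count=1: revealed 1 new [(2,5)] -> total=2
Click 3 (3,5) count=0: revealed 5 new [(2,4) (3,4) (3,5) (4,4) (4,5)] -> total=7

Answer: 7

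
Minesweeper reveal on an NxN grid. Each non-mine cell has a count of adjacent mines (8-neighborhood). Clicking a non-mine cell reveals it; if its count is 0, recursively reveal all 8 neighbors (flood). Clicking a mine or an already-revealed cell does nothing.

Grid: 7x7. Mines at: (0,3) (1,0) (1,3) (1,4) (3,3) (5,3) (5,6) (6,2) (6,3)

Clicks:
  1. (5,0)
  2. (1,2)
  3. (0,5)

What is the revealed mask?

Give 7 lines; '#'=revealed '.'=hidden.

Answer: .....#.
..#....
###....
###....
###....
###....
##.....

Derivation:
Click 1 (5,0) count=0: revealed 14 new [(2,0) (2,1) (2,2) (3,0) (3,1) (3,2) (4,0) (4,1) (4,2) (5,0) (5,1) (5,2) (6,0) (6,1)] -> total=14
Click 2 (1,2) count=2: revealed 1 new [(1,2)] -> total=15
Click 3 (0,5) count=1: revealed 1 new [(0,5)] -> total=16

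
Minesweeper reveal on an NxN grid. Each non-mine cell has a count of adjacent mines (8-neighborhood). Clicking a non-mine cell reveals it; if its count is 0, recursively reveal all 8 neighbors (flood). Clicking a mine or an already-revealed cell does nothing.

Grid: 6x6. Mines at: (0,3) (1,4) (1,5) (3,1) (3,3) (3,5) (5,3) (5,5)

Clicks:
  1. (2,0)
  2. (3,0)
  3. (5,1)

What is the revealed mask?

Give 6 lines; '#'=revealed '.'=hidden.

Click 1 (2,0) count=1: revealed 1 new [(2,0)] -> total=1
Click 2 (3,0) count=1: revealed 1 new [(3,0)] -> total=2
Click 3 (5,1) count=0: revealed 6 new [(4,0) (4,1) (4,2) (5,0) (5,1) (5,2)] -> total=8

Answer: ......
......
#.....
#.....
###...
###...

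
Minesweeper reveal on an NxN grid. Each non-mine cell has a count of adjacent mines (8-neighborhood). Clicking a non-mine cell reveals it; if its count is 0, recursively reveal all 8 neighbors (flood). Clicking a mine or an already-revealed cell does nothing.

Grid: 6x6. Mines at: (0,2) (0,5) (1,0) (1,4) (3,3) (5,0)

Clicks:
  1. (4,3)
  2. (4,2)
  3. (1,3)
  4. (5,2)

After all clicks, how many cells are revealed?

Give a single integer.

Answer: 15

Derivation:
Click 1 (4,3) count=1: revealed 1 new [(4,3)] -> total=1
Click 2 (4,2) count=1: revealed 1 new [(4,2)] -> total=2
Click 3 (1,3) count=2: revealed 1 new [(1,3)] -> total=3
Click 4 (5,2) count=0: revealed 12 new [(2,4) (2,5) (3,4) (3,5) (4,1) (4,4) (4,5) (5,1) (5,2) (5,3) (5,4) (5,5)] -> total=15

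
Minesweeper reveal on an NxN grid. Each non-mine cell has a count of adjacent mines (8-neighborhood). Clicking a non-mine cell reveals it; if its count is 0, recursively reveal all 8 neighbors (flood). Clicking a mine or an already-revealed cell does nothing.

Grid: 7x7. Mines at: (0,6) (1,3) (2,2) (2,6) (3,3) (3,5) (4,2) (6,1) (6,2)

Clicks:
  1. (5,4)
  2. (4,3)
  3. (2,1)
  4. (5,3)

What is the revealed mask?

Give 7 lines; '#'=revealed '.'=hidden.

Click 1 (5,4) count=0: revealed 12 new [(4,3) (4,4) (4,5) (4,6) (5,3) (5,4) (5,5) (5,6) (6,3) (6,4) (6,5) (6,6)] -> total=12
Click 2 (4,3) count=2: revealed 0 new [(none)] -> total=12
Click 3 (2,1) count=1: revealed 1 new [(2,1)] -> total=13
Click 4 (5,3) count=2: revealed 0 new [(none)] -> total=13

Answer: .......
.......
.#.....
.......
...####
...####
...####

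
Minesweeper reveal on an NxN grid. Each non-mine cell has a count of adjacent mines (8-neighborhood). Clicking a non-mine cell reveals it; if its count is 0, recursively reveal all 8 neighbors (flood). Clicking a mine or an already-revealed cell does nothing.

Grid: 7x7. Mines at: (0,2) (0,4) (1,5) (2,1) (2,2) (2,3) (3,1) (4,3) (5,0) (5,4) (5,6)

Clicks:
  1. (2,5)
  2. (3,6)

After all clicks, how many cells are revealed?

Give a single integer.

Answer: 9

Derivation:
Click 1 (2,5) count=1: revealed 1 new [(2,5)] -> total=1
Click 2 (3,6) count=0: revealed 8 new [(2,4) (2,6) (3,4) (3,5) (3,6) (4,4) (4,5) (4,6)] -> total=9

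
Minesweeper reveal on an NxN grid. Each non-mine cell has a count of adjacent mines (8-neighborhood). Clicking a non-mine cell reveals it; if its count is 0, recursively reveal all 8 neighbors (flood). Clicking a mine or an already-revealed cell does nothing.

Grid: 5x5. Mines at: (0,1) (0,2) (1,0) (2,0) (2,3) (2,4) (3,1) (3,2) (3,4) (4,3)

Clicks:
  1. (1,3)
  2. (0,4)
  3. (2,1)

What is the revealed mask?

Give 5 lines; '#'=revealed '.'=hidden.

Click 1 (1,3) count=3: revealed 1 new [(1,3)] -> total=1
Click 2 (0,4) count=0: revealed 3 new [(0,3) (0,4) (1,4)] -> total=4
Click 3 (2,1) count=4: revealed 1 new [(2,1)] -> total=5

Answer: ...##
...##
.#...
.....
.....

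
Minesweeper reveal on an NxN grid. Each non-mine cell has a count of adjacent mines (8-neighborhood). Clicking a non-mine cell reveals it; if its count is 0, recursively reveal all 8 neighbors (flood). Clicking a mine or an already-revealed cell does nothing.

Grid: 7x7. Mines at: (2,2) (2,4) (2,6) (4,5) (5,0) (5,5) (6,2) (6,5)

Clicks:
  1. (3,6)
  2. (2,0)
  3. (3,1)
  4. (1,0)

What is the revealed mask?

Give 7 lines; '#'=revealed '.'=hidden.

Click 1 (3,6) count=2: revealed 1 new [(3,6)] -> total=1
Click 2 (2,0) count=0: revealed 20 new [(0,0) (0,1) (0,2) (0,3) (0,4) (0,5) (0,6) (1,0) (1,1) (1,2) (1,3) (1,4) (1,5) (1,6) (2,0) (2,1) (3,0) (3,1) (4,0) (4,1)] -> total=21
Click 3 (3,1) count=1: revealed 0 new [(none)] -> total=21
Click 4 (1,0) count=0: revealed 0 new [(none)] -> total=21

Answer: #######
#######
##.....
##....#
##.....
.......
.......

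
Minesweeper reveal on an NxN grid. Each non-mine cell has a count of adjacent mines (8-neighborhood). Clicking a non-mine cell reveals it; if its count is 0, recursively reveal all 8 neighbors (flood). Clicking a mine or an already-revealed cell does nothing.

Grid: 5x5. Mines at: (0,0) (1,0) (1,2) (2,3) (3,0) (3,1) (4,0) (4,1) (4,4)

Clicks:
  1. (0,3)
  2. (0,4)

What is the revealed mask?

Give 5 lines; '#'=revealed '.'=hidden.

Answer: ...##
...##
.....
.....
.....

Derivation:
Click 1 (0,3) count=1: revealed 1 new [(0,3)] -> total=1
Click 2 (0,4) count=0: revealed 3 new [(0,4) (1,3) (1,4)] -> total=4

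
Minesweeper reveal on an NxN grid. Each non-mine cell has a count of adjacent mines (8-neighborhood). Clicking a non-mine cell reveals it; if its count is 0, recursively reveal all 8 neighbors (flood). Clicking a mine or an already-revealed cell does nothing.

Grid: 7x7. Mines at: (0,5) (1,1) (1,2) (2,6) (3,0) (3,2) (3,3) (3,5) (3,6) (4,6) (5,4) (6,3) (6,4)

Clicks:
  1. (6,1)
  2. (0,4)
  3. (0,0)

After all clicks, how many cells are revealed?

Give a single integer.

Click 1 (6,1) count=0: revealed 9 new [(4,0) (4,1) (4,2) (5,0) (5,1) (5,2) (6,0) (6,1) (6,2)] -> total=9
Click 2 (0,4) count=1: revealed 1 new [(0,4)] -> total=10
Click 3 (0,0) count=1: revealed 1 new [(0,0)] -> total=11

Answer: 11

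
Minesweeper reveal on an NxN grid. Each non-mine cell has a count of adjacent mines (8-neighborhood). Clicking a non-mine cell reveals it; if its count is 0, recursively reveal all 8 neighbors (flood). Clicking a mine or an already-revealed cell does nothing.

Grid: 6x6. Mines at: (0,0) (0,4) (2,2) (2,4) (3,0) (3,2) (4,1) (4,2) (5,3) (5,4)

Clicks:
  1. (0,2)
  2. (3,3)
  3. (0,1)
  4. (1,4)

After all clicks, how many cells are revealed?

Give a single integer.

Click 1 (0,2) count=0: revealed 6 new [(0,1) (0,2) (0,3) (1,1) (1,2) (1,3)] -> total=6
Click 2 (3,3) count=4: revealed 1 new [(3,3)] -> total=7
Click 3 (0,1) count=1: revealed 0 new [(none)] -> total=7
Click 4 (1,4) count=2: revealed 1 new [(1,4)] -> total=8

Answer: 8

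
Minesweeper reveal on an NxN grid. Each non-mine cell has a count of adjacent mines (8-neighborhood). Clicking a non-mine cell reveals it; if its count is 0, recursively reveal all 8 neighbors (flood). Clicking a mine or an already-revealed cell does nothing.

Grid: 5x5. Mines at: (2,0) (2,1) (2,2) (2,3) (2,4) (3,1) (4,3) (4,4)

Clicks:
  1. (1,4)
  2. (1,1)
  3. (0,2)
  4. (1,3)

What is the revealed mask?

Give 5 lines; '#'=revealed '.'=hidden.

Click 1 (1,4) count=2: revealed 1 new [(1,4)] -> total=1
Click 2 (1,1) count=3: revealed 1 new [(1,1)] -> total=2
Click 3 (0,2) count=0: revealed 8 new [(0,0) (0,1) (0,2) (0,3) (0,4) (1,0) (1,2) (1,3)] -> total=10
Click 4 (1,3) count=3: revealed 0 new [(none)] -> total=10

Answer: #####
#####
.....
.....
.....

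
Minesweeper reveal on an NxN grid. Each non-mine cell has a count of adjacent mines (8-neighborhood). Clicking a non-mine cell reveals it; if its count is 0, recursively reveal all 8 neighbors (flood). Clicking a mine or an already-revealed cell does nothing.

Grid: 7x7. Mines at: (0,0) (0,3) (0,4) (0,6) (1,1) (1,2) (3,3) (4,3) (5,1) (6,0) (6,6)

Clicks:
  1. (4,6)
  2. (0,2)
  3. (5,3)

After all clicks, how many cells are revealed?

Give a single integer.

Answer: 17

Derivation:
Click 1 (4,6) count=0: revealed 15 new [(1,4) (1,5) (1,6) (2,4) (2,5) (2,6) (3,4) (3,5) (3,6) (4,4) (4,5) (4,6) (5,4) (5,5) (5,6)] -> total=15
Click 2 (0,2) count=3: revealed 1 new [(0,2)] -> total=16
Click 3 (5,3) count=1: revealed 1 new [(5,3)] -> total=17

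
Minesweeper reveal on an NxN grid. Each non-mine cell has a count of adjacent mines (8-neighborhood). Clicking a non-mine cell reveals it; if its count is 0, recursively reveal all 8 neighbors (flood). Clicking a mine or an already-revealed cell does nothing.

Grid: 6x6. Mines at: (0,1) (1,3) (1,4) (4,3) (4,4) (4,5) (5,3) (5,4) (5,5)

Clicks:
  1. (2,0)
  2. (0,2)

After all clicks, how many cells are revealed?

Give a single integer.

Answer: 16

Derivation:
Click 1 (2,0) count=0: revealed 15 new [(1,0) (1,1) (1,2) (2,0) (2,1) (2,2) (3,0) (3,1) (3,2) (4,0) (4,1) (4,2) (5,0) (5,1) (5,2)] -> total=15
Click 2 (0,2) count=2: revealed 1 new [(0,2)] -> total=16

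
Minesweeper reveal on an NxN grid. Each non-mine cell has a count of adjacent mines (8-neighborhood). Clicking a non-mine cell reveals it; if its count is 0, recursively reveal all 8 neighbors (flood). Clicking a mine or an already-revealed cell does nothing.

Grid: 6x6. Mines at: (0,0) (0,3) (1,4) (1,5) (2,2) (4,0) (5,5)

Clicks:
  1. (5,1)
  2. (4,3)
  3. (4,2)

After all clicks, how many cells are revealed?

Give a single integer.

Answer: 17

Derivation:
Click 1 (5,1) count=1: revealed 1 new [(5,1)] -> total=1
Click 2 (4,3) count=0: revealed 16 new [(2,3) (2,4) (2,5) (3,1) (3,2) (3,3) (3,4) (3,5) (4,1) (4,2) (4,3) (4,4) (4,5) (5,2) (5,3) (5,4)] -> total=17
Click 3 (4,2) count=0: revealed 0 new [(none)] -> total=17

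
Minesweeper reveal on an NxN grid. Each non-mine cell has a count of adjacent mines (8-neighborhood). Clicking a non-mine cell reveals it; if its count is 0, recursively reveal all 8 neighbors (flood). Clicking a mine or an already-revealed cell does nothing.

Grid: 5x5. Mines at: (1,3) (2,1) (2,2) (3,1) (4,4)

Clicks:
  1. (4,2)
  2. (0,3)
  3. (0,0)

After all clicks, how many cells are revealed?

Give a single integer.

Click 1 (4,2) count=1: revealed 1 new [(4,2)] -> total=1
Click 2 (0,3) count=1: revealed 1 new [(0,3)] -> total=2
Click 3 (0,0) count=0: revealed 6 new [(0,0) (0,1) (0,2) (1,0) (1,1) (1,2)] -> total=8

Answer: 8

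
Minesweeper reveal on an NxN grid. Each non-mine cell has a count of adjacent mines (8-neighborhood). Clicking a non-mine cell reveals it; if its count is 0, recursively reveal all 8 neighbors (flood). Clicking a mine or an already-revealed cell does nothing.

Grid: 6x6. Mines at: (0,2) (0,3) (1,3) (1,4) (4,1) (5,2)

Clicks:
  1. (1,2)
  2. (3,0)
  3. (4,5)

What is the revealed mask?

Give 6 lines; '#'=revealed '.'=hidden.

Answer: ......
..#...
..####
#.####
..####
...###

Derivation:
Click 1 (1,2) count=3: revealed 1 new [(1,2)] -> total=1
Click 2 (3,0) count=1: revealed 1 new [(3,0)] -> total=2
Click 3 (4,5) count=0: revealed 15 new [(2,2) (2,3) (2,4) (2,5) (3,2) (3,3) (3,4) (3,5) (4,2) (4,3) (4,4) (4,5) (5,3) (5,4) (5,5)] -> total=17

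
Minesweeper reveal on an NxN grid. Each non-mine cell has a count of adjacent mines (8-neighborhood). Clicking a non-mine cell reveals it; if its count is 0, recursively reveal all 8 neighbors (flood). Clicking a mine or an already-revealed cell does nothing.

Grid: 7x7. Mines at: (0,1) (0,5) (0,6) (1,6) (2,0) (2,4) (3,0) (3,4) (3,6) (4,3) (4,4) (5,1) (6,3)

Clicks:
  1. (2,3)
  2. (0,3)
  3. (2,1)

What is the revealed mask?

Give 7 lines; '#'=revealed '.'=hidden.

Answer: ..###..
..###..
.#.#...
.......
.......
.......
.......

Derivation:
Click 1 (2,3) count=2: revealed 1 new [(2,3)] -> total=1
Click 2 (0,3) count=0: revealed 6 new [(0,2) (0,3) (0,4) (1,2) (1,3) (1,4)] -> total=7
Click 3 (2,1) count=2: revealed 1 new [(2,1)] -> total=8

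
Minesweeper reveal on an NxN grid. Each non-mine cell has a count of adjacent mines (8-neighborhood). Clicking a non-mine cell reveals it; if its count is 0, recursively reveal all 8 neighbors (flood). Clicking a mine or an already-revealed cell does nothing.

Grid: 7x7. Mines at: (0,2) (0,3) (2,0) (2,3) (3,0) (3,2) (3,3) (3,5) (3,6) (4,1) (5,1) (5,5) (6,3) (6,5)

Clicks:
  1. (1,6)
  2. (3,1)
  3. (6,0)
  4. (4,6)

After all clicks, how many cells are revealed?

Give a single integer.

Click 1 (1,6) count=0: revealed 9 new [(0,4) (0,5) (0,6) (1,4) (1,5) (1,6) (2,4) (2,5) (2,6)] -> total=9
Click 2 (3,1) count=4: revealed 1 new [(3,1)] -> total=10
Click 3 (6,0) count=1: revealed 1 new [(6,0)] -> total=11
Click 4 (4,6) count=3: revealed 1 new [(4,6)] -> total=12

Answer: 12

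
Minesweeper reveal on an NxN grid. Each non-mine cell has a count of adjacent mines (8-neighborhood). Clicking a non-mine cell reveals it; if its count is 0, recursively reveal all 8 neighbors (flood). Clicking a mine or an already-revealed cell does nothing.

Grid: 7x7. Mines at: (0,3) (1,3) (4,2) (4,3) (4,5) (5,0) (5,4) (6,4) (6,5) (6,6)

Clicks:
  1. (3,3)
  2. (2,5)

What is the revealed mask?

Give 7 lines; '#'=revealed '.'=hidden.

Click 1 (3,3) count=2: revealed 1 new [(3,3)] -> total=1
Click 2 (2,5) count=0: revealed 12 new [(0,4) (0,5) (0,6) (1,4) (1,5) (1,6) (2,4) (2,5) (2,6) (3,4) (3,5) (3,6)] -> total=13

Answer: ....###
....###
....###
...####
.......
.......
.......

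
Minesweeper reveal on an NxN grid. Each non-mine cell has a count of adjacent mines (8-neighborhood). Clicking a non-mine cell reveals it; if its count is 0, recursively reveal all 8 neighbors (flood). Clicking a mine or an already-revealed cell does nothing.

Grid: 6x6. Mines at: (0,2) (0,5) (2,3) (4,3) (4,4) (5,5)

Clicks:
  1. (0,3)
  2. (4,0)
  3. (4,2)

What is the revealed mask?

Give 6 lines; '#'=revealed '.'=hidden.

Answer: ##.#..
###...
###...
###...
###...
###...

Derivation:
Click 1 (0,3) count=1: revealed 1 new [(0,3)] -> total=1
Click 2 (4,0) count=0: revealed 17 new [(0,0) (0,1) (1,0) (1,1) (1,2) (2,0) (2,1) (2,2) (3,0) (3,1) (3,2) (4,0) (4,1) (4,2) (5,0) (5,1) (5,2)] -> total=18
Click 3 (4,2) count=1: revealed 0 new [(none)] -> total=18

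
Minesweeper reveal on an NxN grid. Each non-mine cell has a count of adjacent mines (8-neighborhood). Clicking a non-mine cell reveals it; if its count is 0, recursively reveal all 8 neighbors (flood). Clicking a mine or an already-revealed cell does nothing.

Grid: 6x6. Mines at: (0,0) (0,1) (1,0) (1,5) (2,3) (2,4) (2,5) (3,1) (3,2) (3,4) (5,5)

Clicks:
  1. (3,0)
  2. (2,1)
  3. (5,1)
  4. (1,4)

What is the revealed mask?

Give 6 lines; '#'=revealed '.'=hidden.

Answer: ......
....#.
.#....
#.....
#####.
#####.

Derivation:
Click 1 (3,0) count=1: revealed 1 new [(3,0)] -> total=1
Click 2 (2,1) count=3: revealed 1 new [(2,1)] -> total=2
Click 3 (5,1) count=0: revealed 10 new [(4,0) (4,1) (4,2) (4,3) (4,4) (5,0) (5,1) (5,2) (5,3) (5,4)] -> total=12
Click 4 (1,4) count=4: revealed 1 new [(1,4)] -> total=13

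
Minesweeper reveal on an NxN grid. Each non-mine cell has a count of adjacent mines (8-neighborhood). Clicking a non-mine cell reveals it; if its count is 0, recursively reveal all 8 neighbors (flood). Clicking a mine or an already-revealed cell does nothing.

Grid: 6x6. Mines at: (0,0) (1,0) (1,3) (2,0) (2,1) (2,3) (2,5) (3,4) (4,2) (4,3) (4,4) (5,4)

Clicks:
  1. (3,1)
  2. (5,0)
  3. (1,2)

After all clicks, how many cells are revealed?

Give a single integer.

Answer: 7

Derivation:
Click 1 (3,1) count=3: revealed 1 new [(3,1)] -> total=1
Click 2 (5,0) count=0: revealed 5 new [(3,0) (4,0) (4,1) (5,0) (5,1)] -> total=6
Click 3 (1,2) count=3: revealed 1 new [(1,2)] -> total=7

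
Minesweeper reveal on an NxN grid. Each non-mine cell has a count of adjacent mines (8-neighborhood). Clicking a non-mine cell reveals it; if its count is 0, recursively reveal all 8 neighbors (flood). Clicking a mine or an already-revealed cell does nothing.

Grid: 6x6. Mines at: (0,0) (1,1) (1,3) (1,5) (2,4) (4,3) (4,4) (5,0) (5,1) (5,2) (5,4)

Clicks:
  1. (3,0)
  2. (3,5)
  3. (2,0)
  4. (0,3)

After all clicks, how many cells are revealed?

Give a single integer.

Answer: 11

Derivation:
Click 1 (3,0) count=0: revealed 9 new [(2,0) (2,1) (2,2) (3,0) (3,1) (3,2) (4,0) (4,1) (4,2)] -> total=9
Click 2 (3,5) count=2: revealed 1 new [(3,5)] -> total=10
Click 3 (2,0) count=1: revealed 0 new [(none)] -> total=10
Click 4 (0,3) count=1: revealed 1 new [(0,3)] -> total=11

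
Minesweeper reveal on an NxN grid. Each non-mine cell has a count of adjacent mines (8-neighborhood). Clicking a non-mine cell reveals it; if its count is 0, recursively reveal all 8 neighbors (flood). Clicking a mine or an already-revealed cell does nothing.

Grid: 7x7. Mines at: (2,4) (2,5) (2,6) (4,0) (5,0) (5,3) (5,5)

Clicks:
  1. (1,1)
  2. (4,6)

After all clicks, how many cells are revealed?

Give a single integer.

Answer: 26

Derivation:
Click 1 (1,1) count=0: revealed 25 new [(0,0) (0,1) (0,2) (0,3) (0,4) (0,5) (0,6) (1,0) (1,1) (1,2) (1,3) (1,4) (1,5) (1,6) (2,0) (2,1) (2,2) (2,3) (3,0) (3,1) (3,2) (3,3) (4,1) (4,2) (4,3)] -> total=25
Click 2 (4,6) count=1: revealed 1 new [(4,6)] -> total=26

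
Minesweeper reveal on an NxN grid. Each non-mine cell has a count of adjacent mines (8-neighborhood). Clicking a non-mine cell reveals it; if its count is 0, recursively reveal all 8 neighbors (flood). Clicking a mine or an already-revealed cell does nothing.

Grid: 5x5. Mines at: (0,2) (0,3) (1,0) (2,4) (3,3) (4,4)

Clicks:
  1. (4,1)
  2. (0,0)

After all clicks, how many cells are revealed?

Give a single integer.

Answer: 10

Derivation:
Click 1 (4,1) count=0: revealed 9 new [(2,0) (2,1) (2,2) (3,0) (3,1) (3,2) (4,0) (4,1) (4,2)] -> total=9
Click 2 (0,0) count=1: revealed 1 new [(0,0)] -> total=10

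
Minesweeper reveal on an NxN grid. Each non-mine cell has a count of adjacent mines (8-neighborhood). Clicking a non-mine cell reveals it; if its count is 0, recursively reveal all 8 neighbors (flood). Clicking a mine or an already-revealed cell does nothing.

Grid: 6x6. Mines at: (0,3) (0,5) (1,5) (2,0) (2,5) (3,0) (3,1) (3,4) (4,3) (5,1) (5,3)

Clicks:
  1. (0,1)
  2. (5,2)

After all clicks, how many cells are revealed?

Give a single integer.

Click 1 (0,1) count=0: revealed 6 new [(0,0) (0,1) (0,2) (1,0) (1,1) (1,2)] -> total=6
Click 2 (5,2) count=3: revealed 1 new [(5,2)] -> total=7

Answer: 7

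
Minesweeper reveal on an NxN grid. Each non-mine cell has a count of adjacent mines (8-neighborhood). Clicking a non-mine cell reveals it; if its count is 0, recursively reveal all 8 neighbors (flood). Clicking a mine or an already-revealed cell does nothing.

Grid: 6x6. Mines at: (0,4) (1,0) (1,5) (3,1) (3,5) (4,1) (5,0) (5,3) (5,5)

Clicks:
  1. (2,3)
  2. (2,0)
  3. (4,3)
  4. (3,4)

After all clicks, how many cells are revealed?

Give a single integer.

Answer: 18

Derivation:
Click 1 (2,3) count=0: revealed 17 new [(0,1) (0,2) (0,3) (1,1) (1,2) (1,3) (1,4) (2,1) (2,2) (2,3) (2,4) (3,2) (3,3) (3,4) (4,2) (4,3) (4,4)] -> total=17
Click 2 (2,0) count=2: revealed 1 new [(2,0)] -> total=18
Click 3 (4,3) count=1: revealed 0 new [(none)] -> total=18
Click 4 (3,4) count=1: revealed 0 new [(none)] -> total=18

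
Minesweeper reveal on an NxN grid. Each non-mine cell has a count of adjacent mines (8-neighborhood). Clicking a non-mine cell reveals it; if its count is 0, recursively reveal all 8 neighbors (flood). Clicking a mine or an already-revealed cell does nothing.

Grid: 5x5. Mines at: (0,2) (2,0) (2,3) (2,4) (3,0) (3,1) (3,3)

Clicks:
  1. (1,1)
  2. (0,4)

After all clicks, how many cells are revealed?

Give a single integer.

Answer: 5

Derivation:
Click 1 (1,1) count=2: revealed 1 new [(1,1)] -> total=1
Click 2 (0,4) count=0: revealed 4 new [(0,3) (0,4) (1,3) (1,4)] -> total=5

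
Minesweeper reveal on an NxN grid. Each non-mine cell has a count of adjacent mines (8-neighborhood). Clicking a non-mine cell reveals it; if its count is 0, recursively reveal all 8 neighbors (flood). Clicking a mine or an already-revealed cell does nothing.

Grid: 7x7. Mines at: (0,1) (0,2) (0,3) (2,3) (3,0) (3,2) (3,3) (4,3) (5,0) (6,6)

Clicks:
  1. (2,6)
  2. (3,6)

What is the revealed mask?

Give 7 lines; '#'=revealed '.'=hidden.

Click 1 (2,6) count=0: revealed 18 new [(0,4) (0,5) (0,6) (1,4) (1,5) (1,6) (2,4) (2,5) (2,6) (3,4) (3,5) (3,6) (4,4) (4,5) (4,6) (5,4) (5,5) (5,6)] -> total=18
Click 2 (3,6) count=0: revealed 0 new [(none)] -> total=18

Answer: ....###
....###
....###
....###
....###
....###
.......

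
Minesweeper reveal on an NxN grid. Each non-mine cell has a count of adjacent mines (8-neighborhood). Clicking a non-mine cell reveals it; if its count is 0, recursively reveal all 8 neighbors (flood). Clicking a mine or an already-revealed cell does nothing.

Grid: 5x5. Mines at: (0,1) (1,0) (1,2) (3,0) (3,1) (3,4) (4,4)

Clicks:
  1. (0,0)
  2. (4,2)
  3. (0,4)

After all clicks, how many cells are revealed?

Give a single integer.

Answer: 8

Derivation:
Click 1 (0,0) count=2: revealed 1 new [(0,0)] -> total=1
Click 2 (4,2) count=1: revealed 1 new [(4,2)] -> total=2
Click 3 (0,4) count=0: revealed 6 new [(0,3) (0,4) (1,3) (1,4) (2,3) (2,4)] -> total=8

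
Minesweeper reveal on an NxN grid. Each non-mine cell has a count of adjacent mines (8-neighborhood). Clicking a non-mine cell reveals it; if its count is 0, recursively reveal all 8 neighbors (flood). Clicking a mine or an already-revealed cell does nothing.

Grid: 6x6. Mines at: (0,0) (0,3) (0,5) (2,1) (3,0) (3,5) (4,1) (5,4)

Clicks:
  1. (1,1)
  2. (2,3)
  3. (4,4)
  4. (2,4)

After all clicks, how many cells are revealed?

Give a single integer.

Answer: 13

Derivation:
Click 1 (1,1) count=2: revealed 1 new [(1,1)] -> total=1
Click 2 (2,3) count=0: revealed 12 new [(1,2) (1,3) (1,4) (2,2) (2,3) (2,4) (3,2) (3,3) (3,4) (4,2) (4,3) (4,4)] -> total=13
Click 3 (4,4) count=2: revealed 0 new [(none)] -> total=13
Click 4 (2,4) count=1: revealed 0 new [(none)] -> total=13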